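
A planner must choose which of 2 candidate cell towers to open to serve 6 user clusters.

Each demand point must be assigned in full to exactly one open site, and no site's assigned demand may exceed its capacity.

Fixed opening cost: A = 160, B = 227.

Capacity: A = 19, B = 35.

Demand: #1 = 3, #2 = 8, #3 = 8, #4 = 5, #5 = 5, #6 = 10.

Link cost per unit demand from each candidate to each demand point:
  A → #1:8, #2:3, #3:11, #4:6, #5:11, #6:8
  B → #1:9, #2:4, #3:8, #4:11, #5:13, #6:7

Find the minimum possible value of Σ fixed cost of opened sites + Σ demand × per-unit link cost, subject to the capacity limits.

657

Open {A, B}; cheapest assignment that respects the capacities:
  A (cap 19, load 18): #2, #4, #5 — cost 8×3 + 5×6 + 5×11 = 109
  B (cap 35, load 21): #1, #3, #6 — cost 3×9 + 8×8 + 10×7 = 161
  Shipping 270, fixed 387 → total 657.
  Any other capacity-feasible assignment to {A, B} ships for at least 270.
Total demand is 39 and no other set of sites has combined capacity ≥ 39, so {A, B} is the only feasible choice of open sites. Minimum: 657.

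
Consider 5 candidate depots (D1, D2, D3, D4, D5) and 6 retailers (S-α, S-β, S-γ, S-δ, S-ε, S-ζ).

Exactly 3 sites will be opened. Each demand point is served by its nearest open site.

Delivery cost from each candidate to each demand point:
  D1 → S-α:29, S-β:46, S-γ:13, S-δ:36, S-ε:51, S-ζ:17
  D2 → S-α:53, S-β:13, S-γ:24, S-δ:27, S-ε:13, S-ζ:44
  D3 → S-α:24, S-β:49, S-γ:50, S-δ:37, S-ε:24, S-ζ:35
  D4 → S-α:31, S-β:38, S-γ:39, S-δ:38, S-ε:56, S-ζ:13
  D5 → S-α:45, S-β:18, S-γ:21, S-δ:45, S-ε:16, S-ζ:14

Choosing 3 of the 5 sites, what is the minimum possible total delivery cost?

Open {D1, D2, D3}.
  S-α→D3 24, S-β→D2 13, S-γ→D1 13, S-δ→D2 27, S-ε→D2 13, S-ζ→D1 17  ⇒ total 107.
Compare {D1, D2, D4}: total 108.
Compare {D1, D2, D5}: total 109.
No size-3 selection does better; minimum is 107.

107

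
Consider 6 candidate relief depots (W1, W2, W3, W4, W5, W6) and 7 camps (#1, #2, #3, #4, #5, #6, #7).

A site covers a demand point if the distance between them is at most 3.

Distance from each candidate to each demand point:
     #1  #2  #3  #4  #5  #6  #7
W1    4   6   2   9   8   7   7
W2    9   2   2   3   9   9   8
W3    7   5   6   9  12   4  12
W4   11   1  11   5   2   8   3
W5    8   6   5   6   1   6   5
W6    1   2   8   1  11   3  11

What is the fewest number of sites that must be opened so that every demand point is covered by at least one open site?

3

Coverage sets (demand points within 3 of each site):
  W1: {#3}
  W2: {#2, #3, #4}
  W3: {}
  W4: {#2, #5, #7}
  W5: {#5}
  W6: {#1, #2, #4, #6}
No 2 sites suffice: every size-2 union leaves at least one demand point uncovered.
But {W1, W4, W6} covers everything, so the minimum is 3.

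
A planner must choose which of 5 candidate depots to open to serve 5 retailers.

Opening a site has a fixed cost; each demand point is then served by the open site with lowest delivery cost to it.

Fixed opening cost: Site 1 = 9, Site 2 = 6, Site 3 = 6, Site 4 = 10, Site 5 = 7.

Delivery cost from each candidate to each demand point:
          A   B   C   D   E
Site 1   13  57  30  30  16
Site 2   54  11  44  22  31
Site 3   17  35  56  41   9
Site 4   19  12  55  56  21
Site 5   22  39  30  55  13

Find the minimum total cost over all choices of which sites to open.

106

Open {Site 1, Site 2, Site 3}: assign each demand point to its cheapest open site.
  A→Site 1 13, B→Site 2 11, C→Site 1 30, D→Site 2 22, E→Site 3 9
  delivery cost 85, fixed 21 → total 106.
Compare {Site 1, Site 2}: delivery cost 92 + fixed 15 = 107.
Compare {Site 2, Site 3, Site 5}: delivery cost 89 + fixed 19 = 108.
Compare {Site 2, Site 5}: delivery cost 98 + fixed 13 = 111.
All other subsets cost ≥ 107. Minimum total cost: 106.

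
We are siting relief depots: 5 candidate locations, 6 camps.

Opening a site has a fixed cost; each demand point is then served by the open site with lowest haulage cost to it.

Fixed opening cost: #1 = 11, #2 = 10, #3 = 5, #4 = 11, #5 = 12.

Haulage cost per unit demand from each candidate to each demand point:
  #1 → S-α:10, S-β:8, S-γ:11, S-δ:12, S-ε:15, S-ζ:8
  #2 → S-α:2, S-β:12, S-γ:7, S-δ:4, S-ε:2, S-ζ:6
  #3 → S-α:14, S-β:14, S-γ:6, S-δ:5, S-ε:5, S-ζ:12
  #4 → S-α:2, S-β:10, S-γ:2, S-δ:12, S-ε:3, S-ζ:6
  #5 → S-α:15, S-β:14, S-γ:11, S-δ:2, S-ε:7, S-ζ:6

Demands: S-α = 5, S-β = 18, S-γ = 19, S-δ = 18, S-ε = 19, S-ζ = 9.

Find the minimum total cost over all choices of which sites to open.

Open {#1, #2, #4, #5}: assign each demand point to its cheapest open site.
  S-α→#2 5×2=10, S-β→#1 18×8=144, S-γ→#4 19×2=38, S-δ→#5 18×2=36, S-ε→#2 19×2=38, S-ζ→#2 9×6=54
  haulage cost 320, fixed 44 → total 364.
Compare {#1, #2, #3, #4, #5}: haulage cost 320 + fixed 49 = 369.
Compare {#1, #4, #5}: haulage cost 339 + fixed 34 = 373.
Compare {#1, #3, #4, #5}: haulage cost 339 + fixed 39 = 378.
All other subsets cost ≥ 369. Minimum total cost: 364.

364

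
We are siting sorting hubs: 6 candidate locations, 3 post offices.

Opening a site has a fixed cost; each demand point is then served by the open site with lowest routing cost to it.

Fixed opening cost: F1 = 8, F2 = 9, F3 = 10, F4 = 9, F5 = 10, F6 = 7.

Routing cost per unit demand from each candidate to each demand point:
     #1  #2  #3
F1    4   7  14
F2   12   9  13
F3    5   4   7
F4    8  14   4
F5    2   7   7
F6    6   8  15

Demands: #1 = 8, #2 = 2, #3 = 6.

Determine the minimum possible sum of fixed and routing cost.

Open {F4, F5}: assign each demand point to its cheapest open site.
  #1→F5 8×2=16, #2→F5 2×7=14, #3→F4 6×4=24
  routing cost 54, fixed 19 → total 73.
Compare {F3, F4, F5}: routing cost 48 + fixed 29 = 77.
Compare {F4, F5, F6}: routing cost 54 + fixed 26 = 80.
Compare {F1, F4, F5}: routing cost 54 + fixed 27 = 81.
All other subsets cost ≥ 77. Minimum total cost: 73.

73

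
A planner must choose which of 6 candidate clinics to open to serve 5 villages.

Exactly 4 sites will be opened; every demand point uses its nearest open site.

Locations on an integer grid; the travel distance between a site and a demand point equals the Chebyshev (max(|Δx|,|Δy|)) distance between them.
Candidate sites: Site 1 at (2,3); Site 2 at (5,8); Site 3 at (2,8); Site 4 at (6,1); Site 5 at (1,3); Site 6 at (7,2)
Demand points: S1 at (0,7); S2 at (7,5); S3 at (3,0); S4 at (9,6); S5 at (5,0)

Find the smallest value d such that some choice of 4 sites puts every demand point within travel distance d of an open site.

4

Open {Site 1, Site 2, Site 3, Site 4}.
  Farthest demand point is S4 at travel distance 4 (to Site 2); all others are ≤ 4.
With {Site 1, Site 2, Site 3, Site 5} the worst case is 4.
With {Site 1, Site 2, Site 3, Site 6} the worst case is 4.
No size-4 selection achieves below 4.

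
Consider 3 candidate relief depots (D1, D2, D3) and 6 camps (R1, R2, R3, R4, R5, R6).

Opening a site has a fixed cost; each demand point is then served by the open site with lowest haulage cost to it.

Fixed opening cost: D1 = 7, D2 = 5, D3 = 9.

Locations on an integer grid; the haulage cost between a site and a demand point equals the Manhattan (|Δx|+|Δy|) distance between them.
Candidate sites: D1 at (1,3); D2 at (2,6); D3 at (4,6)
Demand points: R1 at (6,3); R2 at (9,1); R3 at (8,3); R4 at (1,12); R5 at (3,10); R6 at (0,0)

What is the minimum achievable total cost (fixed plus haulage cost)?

Open {D1, D2}: assign each demand point to its cheapest open site.
  R1→D1 5, R2→D1 10, R3→D1 7, R4→D2 7, R5→D2 5, R6→D1 4
  haulage cost 38, fixed 12 → total 50.
Compare {D1}: haulage cost 44 + fixed 7 = 51.
Compare {D2}: haulage cost 48 + fixed 5 = 53.
Compare {D3}: haulage cost 46 + fixed 9 = 55.
All other subsets cost ≥ 51. Minimum total cost: 50.

50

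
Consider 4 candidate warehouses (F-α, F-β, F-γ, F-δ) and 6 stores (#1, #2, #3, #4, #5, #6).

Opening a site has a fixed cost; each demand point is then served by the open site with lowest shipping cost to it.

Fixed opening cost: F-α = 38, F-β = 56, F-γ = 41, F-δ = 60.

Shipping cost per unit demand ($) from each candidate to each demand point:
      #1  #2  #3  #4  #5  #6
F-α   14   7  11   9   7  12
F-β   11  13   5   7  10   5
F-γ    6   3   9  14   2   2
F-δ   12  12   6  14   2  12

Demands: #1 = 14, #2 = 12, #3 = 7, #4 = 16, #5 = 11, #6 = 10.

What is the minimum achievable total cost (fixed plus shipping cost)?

406

Open {F-β, F-γ}: assign each demand point to its cheapest open site.
  #1→F-γ 14×6=84, #2→F-γ 12×3=36, #3→F-β 7×5=35, #4→F-β 16×7=112, #5→F-γ 11×2=22, #6→F-γ 10×2=20
  shipping cost 309, fixed 97 → total 406.
Compare {F-α, F-β, F-γ}: shipping cost 309 + fixed 135 = 444.
Compare {F-α, F-γ}: shipping cost 369 + fixed 79 = 448.
Compare {F-β, F-γ, F-δ}: shipping cost 309 + fixed 157 = 466.
All other subsets cost ≥ 444. Minimum total cost: 406.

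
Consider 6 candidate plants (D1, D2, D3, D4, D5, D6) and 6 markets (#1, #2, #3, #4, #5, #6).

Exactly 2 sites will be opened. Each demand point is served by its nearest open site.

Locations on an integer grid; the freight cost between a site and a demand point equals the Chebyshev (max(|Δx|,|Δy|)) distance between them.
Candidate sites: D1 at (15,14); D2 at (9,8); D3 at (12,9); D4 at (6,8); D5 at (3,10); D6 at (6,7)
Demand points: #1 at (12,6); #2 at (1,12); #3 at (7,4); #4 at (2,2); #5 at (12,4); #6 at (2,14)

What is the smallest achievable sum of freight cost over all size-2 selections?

Open {D2, D5}.
  #1→D2 3, #2→D5 2, #3→D2 4, #4→D2 7, #5→D2 4, #6→D5 4  ⇒ total 24.
Compare {D5, D6}: total 26.
Compare {D2, D6}: total 27.
No size-2 selection does better; minimum is 24.

24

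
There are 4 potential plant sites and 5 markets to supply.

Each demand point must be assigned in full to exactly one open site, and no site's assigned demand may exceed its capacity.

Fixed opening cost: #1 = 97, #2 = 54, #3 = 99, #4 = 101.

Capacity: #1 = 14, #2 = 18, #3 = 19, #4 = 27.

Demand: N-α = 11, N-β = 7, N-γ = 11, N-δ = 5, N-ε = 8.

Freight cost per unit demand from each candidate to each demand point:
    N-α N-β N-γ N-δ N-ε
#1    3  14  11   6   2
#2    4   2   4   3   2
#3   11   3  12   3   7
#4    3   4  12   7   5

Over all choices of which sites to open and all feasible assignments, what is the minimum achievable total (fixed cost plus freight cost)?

Open {#2, #4}; cheapest assignment that respects the capacities:
  #2 (cap 18, load 16): N-γ, N-δ — cost 11×4 + 5×3 = 59
  #4 (cap 27, load 26): N-α, N-β, N-ε — cost 11×3 + 7×4 + 8×5 = 101
  Shipping 160, fixed 155 → total 315.
  Any other capacity-feasible assignment to {#2, #4} ships for at least 160.
Compare {#1, #2, #4}: its best feasible assignment gives total 388.
Compare {#2, #3, #4}: its best feasible assignment gives total 400.
Every other set of open sites that can feasibly serve all demand totals ≥ 388 even under its best assignment. Minimum: 315.

315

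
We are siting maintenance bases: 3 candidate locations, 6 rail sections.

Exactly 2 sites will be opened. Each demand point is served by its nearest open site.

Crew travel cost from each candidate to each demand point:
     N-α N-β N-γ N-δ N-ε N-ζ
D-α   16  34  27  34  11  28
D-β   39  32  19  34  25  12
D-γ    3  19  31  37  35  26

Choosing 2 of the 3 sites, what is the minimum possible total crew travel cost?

112

Open {D-β, D-γ}.
  N-α→D-γ 3, N-β→D-γ 19, N-γ→D-β 19, N-δ→D-β 34, N-ε→D-β 25, N-ζ→D-β 12  ⇒ total 112.
Compare {D-α, D-γ}: total 120.
Compare {D-α, D-β}: total 124.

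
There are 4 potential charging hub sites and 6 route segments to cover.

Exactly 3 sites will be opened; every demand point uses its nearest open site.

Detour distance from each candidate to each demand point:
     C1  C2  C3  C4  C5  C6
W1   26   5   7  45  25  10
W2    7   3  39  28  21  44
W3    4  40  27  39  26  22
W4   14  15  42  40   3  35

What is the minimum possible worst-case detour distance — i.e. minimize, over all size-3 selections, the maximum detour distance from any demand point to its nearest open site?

Open {W1, W2, W3}.
  Farthest demand point is C4 at detour distance 28 (to W2); all others are ≤ 28.
With {W1, W2, W4} the worst case is 28.
With {W2, W3, W4} the worst case is 28.
No size-3 selection achieves below 28.

28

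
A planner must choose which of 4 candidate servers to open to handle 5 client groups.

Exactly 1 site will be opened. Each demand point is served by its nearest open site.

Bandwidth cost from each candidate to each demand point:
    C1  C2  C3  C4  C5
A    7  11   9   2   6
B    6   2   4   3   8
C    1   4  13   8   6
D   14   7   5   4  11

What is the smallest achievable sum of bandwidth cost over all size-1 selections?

23

Open {B}.
  C1→B 6, C2→B 2, C3→B 4, C4→B 3, C5→B 8  ⇒ total 23.
Compare {C}: total 32.
Compare {A}: total 35.
No size-1 selection does better; minimum is 23.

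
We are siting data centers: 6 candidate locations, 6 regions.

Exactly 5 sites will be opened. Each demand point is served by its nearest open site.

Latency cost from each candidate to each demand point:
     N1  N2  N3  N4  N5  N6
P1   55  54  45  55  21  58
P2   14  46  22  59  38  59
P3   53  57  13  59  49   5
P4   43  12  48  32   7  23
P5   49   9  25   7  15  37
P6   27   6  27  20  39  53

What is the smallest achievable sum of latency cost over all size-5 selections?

52

Open {P2, P3, P4, P5, P6}.
  N1→P2 14, N2→P6 6, N3→P3 13, N4→P5 7, N5→P4 7, N6→P3 5  ⇒ total 52.
Compare {P1, P2, P3, P4, P5}: total 55.
Compare {P1, P2, P3, P5, P6}: total 60.
No size-5 selection does better; minimum is 52.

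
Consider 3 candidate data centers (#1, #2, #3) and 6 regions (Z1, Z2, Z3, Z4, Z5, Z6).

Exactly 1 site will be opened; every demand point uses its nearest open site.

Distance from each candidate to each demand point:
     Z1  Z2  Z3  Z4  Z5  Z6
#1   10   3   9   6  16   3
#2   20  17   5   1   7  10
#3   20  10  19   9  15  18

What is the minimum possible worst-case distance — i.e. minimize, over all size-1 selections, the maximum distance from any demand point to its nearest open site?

16

Open {#1}.
  Farthest demand point is Z5 at distance 16 (to #1); all others are ≤ 16.
With {#2} the worst case is 20.
With {#3} the worst case is 20.
No size-1 selection achieves below 16.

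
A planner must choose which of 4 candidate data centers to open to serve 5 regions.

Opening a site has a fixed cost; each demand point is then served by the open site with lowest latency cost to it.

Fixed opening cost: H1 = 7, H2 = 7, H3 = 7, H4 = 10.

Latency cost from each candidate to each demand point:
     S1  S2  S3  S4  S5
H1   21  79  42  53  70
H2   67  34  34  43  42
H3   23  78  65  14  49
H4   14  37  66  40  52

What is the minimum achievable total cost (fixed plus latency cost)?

Open {H2, H3}: assign each demand point to its cheapest open site.
  S1→H3 23, S2→H2 34, S3→H2 34, S4→H3 14, S5→H2 42
  latency cost 147, fixed 14 → total 161.
Compare {H2, H3, H4}: latency cost 138 + fixed 24 = 162.
Compare {H1, H2, H3}: latency cost 145 + fixed 21 = 166.
Compare {H1, H2, H3, H4}: latency cost 138 + fixed 31 = 169.
All other subsets cost ≥ 162. Minimum total cost: 161.

161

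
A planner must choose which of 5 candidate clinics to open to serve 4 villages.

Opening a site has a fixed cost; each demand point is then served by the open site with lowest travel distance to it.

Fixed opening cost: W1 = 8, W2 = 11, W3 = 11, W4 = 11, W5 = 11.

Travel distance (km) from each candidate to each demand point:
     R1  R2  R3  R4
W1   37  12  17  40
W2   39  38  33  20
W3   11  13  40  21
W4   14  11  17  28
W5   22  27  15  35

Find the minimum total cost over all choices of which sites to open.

Open {W1, W3}: assign each demand point to its cheapest open site.
  R1→W3 11, R2→W1 12, R3→W1 17, R4→W3 21
  travel distance 61, fixed 19 → total 80.
Compare {W4}: travel distance 70 + fixed 11 = 81.
Compare {W3, W4}: travel distance 60 + fixed 22 = 82.
Compare {W3, W5}: travel distance 60 + fixed 22 = 82.
All other subsets cost ≥ 81. Minimum total cost: 80.

80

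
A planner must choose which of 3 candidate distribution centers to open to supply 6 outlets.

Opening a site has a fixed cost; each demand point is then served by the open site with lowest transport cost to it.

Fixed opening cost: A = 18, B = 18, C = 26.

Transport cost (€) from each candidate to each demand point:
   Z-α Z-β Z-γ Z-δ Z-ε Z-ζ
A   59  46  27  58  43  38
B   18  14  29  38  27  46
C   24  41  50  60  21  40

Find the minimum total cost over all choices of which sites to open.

Open {B}: assign each demand point to its cheapest open site.
  Z-α→B 18, Z-β→B 14, Z-γ→B 29, Z-δ→B 38, Z-ε→B 27, Z-ζ→B 46
  transport cost 172, fixed 18 → total 190.
Compare {A, B}: transport cost 162 + fixed 36 = 198.
Compare {B, C}: transport cost 160 + fixed 44 = 204.
Compare {A, B, C}: transport cost 156 + fixed 62 = 218.
All other subsets cost ≥ 198. Minimum total cost: 190.

190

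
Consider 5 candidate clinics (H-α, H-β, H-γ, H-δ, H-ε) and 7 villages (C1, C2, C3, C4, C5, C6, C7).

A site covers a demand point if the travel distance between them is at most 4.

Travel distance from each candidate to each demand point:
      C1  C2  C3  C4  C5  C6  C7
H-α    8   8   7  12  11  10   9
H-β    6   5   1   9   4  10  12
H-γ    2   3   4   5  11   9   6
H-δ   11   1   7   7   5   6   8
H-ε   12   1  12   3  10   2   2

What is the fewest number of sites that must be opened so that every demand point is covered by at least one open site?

3

Coverage sets (demand points within 4 of each site):
  H-α: {}
  H-β: {C3, C5}
  H-γ: {C1, C2, C3}
  H-δ: {C2}
  H-ε: {C2, C4, C6, C7}
No 2 sites suffice: every size-2 union leaves at least one demand point uncovered.
But {H-β, H-γ, H-ε} covers everything, so the minimum is 3.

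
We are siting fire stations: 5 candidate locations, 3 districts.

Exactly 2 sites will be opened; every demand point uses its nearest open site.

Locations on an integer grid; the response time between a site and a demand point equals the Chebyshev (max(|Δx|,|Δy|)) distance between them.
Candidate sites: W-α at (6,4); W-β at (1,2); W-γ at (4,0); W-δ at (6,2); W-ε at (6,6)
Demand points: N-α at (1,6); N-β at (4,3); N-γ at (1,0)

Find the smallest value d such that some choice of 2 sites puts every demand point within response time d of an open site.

4

Open {W-α, W-β}.
  Farthest demand point is N-α at response time 4 (to W-β); all others are ≤ 4.
With {W-β, W-γ} the worst case is 4.
With {W-β, W-δ} the worst case is 4.
No size-2 selection achieves below 4.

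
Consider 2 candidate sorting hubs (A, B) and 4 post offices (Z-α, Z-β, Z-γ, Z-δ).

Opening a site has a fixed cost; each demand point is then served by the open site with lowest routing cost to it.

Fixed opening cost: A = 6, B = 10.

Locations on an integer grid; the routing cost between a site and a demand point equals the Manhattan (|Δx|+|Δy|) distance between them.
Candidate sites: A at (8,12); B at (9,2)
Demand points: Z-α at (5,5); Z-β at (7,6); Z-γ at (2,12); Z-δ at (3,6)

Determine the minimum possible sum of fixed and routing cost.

Open {A}: assign each demand point to its cheapest open site.
  Z-α→A 10, Z-β→A 7, Z-γ→A 6, Z-δ→A 11
  routing cost 34, fixed 6 → total 40.
Compare {A, B}: routing cost 29 + fixed 16 = 45.
Compare {B}: routing cost 40 + fixed 10 = 50.

40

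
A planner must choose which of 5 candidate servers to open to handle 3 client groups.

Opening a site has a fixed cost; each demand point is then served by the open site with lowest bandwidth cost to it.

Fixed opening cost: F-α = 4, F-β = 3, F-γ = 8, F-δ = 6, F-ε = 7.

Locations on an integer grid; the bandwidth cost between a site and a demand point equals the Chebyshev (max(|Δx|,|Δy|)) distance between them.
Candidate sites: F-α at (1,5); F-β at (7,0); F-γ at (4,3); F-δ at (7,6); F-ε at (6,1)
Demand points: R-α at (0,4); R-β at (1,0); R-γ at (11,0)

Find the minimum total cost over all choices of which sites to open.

Open {F-α, F-β}: assign each demand point to its cheapest open site.
  R-α→F-α 1, R-β→F-α 5, R-γ→F-β 4
  bandwidth cost 10, fixed 7 → total 17.
Compare {F-α}: bandwidth cost 16 + fixed 4 = 20.
Compare {F-β}: bandwidth cost 17 + fixed 3 = 20.
Compare {F-γ}: bandwidth cost 14 + fixed 8 = 22.
All other subsets cost ≥ 20. Minimum total cost: 17.

17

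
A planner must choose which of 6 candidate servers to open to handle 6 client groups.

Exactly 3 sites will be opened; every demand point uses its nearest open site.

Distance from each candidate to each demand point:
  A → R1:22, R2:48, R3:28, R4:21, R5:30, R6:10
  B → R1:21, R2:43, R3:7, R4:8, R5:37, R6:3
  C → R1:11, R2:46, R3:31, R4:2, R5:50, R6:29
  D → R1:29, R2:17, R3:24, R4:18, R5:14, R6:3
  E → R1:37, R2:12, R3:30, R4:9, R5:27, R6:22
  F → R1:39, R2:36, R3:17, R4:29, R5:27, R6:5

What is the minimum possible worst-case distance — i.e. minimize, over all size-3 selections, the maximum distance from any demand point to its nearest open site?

17

Open {B, C, D}.
  Farthest demand point is R2 at distance 17 (to D); all others are ≤ 17.
With {C, D, F} the worst case is 17.
With {A, B, D} the worst case is 21.
No size-3 selection achieves below 17.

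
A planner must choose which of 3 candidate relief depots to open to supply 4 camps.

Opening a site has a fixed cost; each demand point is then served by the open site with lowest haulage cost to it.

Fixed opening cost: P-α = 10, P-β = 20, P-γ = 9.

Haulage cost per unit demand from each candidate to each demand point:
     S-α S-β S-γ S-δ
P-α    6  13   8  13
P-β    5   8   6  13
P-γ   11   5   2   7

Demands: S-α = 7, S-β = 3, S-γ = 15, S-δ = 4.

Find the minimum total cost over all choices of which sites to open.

134

Open {P-α, P-γ}: assign each demand point to its cheapest open site.
  S-α→P-α 7×6=42, S-β→P-γ 3×5=15, S-γ→P-γ 15×2=30, S-δ→P-γ 4×7=28
  haulage cost 115, fixed 19 → total 134.
Compare {P-β, P-γ}: haulage cost 108 + fixed 29 = 137.
Compare {P-α, P-β, P-γ}: haulage cost 108 + fixed 39 = 147.
Compare {P-γ}: haulage cost 150 + fixed 9 = 159.
All other subsets cost ≥ 137. Minimum total cost: 134.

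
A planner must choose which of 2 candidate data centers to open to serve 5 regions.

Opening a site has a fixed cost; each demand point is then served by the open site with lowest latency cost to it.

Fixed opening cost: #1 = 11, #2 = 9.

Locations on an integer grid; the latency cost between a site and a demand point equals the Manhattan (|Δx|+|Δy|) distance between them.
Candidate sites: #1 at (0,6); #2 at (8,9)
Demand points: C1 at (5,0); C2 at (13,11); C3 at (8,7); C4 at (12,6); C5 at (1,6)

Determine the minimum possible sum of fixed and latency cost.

Open {#2}: assign each demand point to its cheapest open site.
  C1→#2 12, C2→#2 7, C3→#2 2, C4→#2 7, C5→#2 10
  latency cost 38, fixed 9 → total 47.
Compare {#1, #2}: latency cost 28 + fixed 20 = 48.
Compare {#1}: latency cost 51 + fixed 11 = 62.

47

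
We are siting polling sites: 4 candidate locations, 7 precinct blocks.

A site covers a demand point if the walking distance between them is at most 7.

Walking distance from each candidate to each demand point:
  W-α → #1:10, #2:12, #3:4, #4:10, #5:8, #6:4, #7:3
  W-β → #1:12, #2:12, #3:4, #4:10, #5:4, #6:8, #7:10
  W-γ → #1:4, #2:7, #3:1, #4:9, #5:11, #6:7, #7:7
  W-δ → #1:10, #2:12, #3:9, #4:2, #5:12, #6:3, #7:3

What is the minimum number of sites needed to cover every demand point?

Coverage sets (demand points within 7 of each site):
  W-α: {#3, #6, #7}
  W-β: {#3, #5}
  W-γ: {#1, #2, #3, #6, #7}
  W-δ: {#4, #6, #7}
No 2 sites suffice: every size-2 union leaves at least one demand point uncovered.
But {W-β, W-γ, W-δ} covers everything, so the minimum is 3.

3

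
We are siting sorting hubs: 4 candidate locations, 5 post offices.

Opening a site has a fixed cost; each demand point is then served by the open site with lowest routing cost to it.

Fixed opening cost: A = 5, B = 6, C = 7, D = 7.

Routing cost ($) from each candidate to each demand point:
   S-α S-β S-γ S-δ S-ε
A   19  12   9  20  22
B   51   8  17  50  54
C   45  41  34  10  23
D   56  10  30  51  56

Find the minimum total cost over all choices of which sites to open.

84

Open {A, C}: assign each demand point to its cheapest open site.
  S-α→A 19, S-β→A 12, S-γ→A 9, S-δ→C 10, S-ε→A 22
  routing cost 72, fixed 12 → total 84.
Compare {A, B, C}: routing cost 68 + fixed 18 = 86.
Compare {A}: routing cost 82 + fixed 5 = 87.
Compare {A, B}: routing cost 78 + fixed 11 = 89.
All other subsets cost ≥ 86. Minimum total cost: 84.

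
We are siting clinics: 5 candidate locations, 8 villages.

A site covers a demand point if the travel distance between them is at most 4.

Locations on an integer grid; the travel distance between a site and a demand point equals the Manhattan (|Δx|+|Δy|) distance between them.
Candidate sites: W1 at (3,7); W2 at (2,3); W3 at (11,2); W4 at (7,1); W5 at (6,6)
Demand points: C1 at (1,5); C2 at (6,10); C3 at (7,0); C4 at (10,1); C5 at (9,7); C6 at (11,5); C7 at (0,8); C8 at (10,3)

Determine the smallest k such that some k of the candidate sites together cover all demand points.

4

Coverage sets (demand points within 4 of each site):
  W1: {C1, C7}
  W2: {C1}
  W3: {C4, C6, C8}
  W4: {C3, C4}
  W5: {C2, C5}
No 3 sites suffice: every size-3 union leaves at least one demand point uncovered.
But {W1, W3, W4, W5} covers everything, so the minimum is 4.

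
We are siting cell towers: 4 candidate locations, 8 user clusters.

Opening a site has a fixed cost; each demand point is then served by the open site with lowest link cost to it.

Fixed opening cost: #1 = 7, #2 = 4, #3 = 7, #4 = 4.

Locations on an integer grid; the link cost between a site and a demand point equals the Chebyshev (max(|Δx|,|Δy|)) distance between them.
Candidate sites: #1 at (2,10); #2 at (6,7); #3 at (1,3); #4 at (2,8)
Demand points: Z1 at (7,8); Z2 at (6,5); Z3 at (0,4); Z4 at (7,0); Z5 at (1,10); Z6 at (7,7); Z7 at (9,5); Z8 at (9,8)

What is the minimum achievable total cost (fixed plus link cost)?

Open {#2, #4}: assign each demand point to its cheapest open site.
  Z1→#2 1, Z2→#2 2, Z3→#4 4, Z4→#2 7, Z5→#4 2, Z6→#2 1, Z7→#2 3, Z8→#2 3
  link cost 23, fixed 8 → total 31.
Compare {#2}: link cost 28 + fixed 4 = 32.
Compare {#2, #3}: link cost 22 + fixed 11 = 33.
Compare {#2, #3, #4}: link cost 19 + fixed 15 = 34.
All other subsets cost ≥ 32. Minimum total cost: 31.

31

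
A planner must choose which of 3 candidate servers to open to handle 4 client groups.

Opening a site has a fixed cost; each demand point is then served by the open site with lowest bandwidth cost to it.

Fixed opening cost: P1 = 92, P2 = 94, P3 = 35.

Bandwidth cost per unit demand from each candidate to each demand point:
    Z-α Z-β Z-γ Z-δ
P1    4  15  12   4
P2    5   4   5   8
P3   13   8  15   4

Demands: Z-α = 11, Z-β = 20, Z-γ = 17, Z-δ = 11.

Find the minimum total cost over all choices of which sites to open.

393

Open {P2, P3}: assign each demand point to its cheapest open site.
  Z-α→P2 11×5=55, Z-β→P2 20×4=80, Z-γ→P2 17×5=85, Z-δ→P3 11×4=44
  bandwidth cost 264, fixed 129 → total 393.
Compare {P2}: bandwidth cost 308 + fixed 94 = 402.
Compare {P1, P2}: bandwidth cost 253 + fixed 186 = 439.
Compare {P1, P2, P3}: bandwidth cost 253 + fixed 221 = 474.
All other subsets cost ≥ 402. Minimum total cost: 393.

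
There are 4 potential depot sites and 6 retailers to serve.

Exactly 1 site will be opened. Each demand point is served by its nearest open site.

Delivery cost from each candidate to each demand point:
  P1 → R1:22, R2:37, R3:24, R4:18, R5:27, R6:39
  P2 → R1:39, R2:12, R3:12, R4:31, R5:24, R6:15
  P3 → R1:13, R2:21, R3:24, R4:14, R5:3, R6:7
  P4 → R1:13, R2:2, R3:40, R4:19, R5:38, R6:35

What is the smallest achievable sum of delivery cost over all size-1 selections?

Open {P3}.
  R1→P3 13, R2→P3 21, R3→P3 24, R4→P3 14, R5→P3 3, R6→P3 7  ⇒ total 82.
Compare {P2}: total 133.
Compare {P4}: total 147.
No size-1 selection does better; minimum is 82.

82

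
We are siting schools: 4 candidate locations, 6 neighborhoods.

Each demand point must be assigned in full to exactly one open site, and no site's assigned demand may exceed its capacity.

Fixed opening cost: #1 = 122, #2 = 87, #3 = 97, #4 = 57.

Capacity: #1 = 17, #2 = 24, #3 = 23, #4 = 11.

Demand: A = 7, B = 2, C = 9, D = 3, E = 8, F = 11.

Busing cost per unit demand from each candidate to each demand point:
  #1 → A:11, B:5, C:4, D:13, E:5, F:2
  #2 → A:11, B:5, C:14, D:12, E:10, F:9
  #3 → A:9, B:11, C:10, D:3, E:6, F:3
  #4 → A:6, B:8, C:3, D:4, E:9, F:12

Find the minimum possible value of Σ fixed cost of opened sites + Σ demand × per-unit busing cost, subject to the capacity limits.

422

Open {#1, #3}; cheapest assignment that respects the capacities:
  #1 (cap 17, load 17): C, E — cost 9×4 + 8×5 = 76
  #3 (cap 23, load 23): A, B, D, F — cost 7×9 + 2×11 + 3×3 + 11×3 = 127
  Shipping 203, fixed 219 → total 422.
  Any other capacity-feasible assignment to {#1, #3} ships for at least 203.
Compare {#2, #3, #4}: its best feasible assignment gives total 445.
Compare {#1, #3, #4}: its best feasible assignment gives total 452.
Every other set of open sites that can feasibly serve all demand totals ≥ 445 even under its best assignment. Minimum: 422.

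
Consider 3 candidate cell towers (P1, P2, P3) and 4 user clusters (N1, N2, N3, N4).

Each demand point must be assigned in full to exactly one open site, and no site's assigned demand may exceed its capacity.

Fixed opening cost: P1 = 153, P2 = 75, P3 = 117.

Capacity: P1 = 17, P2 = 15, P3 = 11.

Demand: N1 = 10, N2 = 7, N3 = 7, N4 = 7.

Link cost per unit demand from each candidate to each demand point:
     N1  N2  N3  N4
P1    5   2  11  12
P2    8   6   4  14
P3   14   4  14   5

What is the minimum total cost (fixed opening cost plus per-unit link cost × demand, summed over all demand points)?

Open {P1, P2}; cheapest assignment that respects the capacities:
  P1 (cap 17, load 17): N1, N2 — cost 10×5 + 7×2 = 64
  P2 (cap 15, load 14): N3, N4 — cost 7×4 + 7×14 = 126
  Shipping 190, fixed 228 → total 418.
  Any other capacity-feasible assignment to {P1, P2} ships for at least 190.
Compare {P1, P2, P3}: its best feasible assignment gives total 472.
Every other set of open sites that can feasibly serve all demand totals ≥ 472 even under its best assignment. Minimum: 418.

418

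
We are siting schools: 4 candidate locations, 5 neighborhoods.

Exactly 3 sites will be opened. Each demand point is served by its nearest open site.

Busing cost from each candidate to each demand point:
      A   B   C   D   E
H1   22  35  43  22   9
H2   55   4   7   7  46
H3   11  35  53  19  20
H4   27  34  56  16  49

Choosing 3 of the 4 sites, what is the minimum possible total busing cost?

38

Open {H1, H2, H3}.
  A→H3 11, B→H2 4, C→H2 7, D→H2 7, E→H1 9  ⇒ total 38.
Compare {H1, H2, H4}: total 49.
Compare {H2, H3, H4}: total 49.
No size-3 selection does better; minimum is 38.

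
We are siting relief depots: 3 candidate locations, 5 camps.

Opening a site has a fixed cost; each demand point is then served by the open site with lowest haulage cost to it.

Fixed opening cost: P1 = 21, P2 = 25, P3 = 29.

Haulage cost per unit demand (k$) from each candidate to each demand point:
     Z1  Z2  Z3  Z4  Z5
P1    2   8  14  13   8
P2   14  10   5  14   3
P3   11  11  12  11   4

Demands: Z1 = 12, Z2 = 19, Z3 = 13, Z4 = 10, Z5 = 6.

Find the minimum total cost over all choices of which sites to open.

Open {P1, P2}: assign each demand point to its cheapest open site.
  Z1→P1 12×2=24, Z2→P1 19×8=152, Z3→P2 13×5=65, Z4→P1 10×13=130, Z5→P2 6×3=18
  haulage cost 389, fixed 46 → total 435.
Compare {P1, P2, P3}: haulage cost 369 + fixed 75 = 444.
Compare {P1, P3}: haulage cost 466 + fixed 50 = 516.
Compare {P1}: haulage cost 536 + fixed 21 = 557.
All other subsets cost ≥ 444. Minimum total cost: 435.

435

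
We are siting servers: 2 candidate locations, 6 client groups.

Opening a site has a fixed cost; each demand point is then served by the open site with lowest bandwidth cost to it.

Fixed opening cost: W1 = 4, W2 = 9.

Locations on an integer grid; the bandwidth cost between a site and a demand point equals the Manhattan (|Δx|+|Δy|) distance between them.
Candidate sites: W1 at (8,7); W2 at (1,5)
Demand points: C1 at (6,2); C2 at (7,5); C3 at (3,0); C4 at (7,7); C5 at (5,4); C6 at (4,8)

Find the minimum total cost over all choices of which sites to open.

Open {W1}: assign each demand point to its cheapest open site.
  C1→W1 7, C2→W1 3, C3→W1 12, C4→W1 1, C5→W1 6, C6→W1 5
  bandwidth cost 34, fixed 4 → total 38.
Compare {W1, W2}: bandwidth cost 28 + fixed 13 = 41.
Compare {W2}: bandwidth cost 40 + fixed 9 = 49.

38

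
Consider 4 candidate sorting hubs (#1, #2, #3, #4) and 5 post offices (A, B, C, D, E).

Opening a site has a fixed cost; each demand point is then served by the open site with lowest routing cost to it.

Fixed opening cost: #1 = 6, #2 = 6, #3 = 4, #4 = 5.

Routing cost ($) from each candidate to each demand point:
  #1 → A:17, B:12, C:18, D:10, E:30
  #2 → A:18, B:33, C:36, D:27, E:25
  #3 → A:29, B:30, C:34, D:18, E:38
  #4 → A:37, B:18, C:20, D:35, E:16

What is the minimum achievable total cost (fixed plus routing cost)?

84

Open {#1, #4}: assign each demand point to its cheapest open site.
  A→#1 17, B→#1 12, C→#1 18, D→#1 10, E→#4 16
  routing cost 73, fixed 11 → total 84.
Compare {#1, #3, #4}: routing cost 73 + fixed 15 = 88.
Compare {#1, #2, #4}: routing cost 73 + fixed 17 = 90.
Compare {#1}: routing cost 87 + fixed 6 = 93.
All other subsets cost ≥ 88. Minimum total cost: 84.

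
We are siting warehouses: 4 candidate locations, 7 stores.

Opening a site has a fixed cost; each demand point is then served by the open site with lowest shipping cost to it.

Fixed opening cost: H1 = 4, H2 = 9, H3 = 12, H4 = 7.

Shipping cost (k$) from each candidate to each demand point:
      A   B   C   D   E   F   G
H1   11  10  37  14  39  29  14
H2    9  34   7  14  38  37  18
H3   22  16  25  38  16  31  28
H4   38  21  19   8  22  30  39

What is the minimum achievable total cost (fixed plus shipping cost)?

119

Open {H1, H2, H4}: assign each demand point to its cheapest open site.
  A→H2 9, B→H1 10, C→H2 7, D→H4 8, E→H4 22, F→H1 29, G→H1 14
  shipping cost 99, fixed 20 → total 119.
Compare {H1, H4}: shipping cost 113 + fixed 11 = 124.
Compare {H1, H2, H3}: shipping cost 99 + fixed 25 = 124.
Compare {H1, H2, H3, H4}: shipping cost 93 + fixed 32 = 125.
All other subsets cost ≥ 124. Minimum total cost: 119.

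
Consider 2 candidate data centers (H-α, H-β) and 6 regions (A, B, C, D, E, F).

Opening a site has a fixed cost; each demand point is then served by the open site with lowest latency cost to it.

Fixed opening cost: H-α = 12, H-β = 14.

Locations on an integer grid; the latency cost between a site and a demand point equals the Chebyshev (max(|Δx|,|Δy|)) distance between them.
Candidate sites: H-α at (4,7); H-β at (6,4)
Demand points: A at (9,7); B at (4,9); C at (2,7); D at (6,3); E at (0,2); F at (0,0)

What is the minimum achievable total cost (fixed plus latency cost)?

37

Open {H-α}: assign each demand point to its cheapest open site.
  A→H-α 5, B→H-α 2, C→H-α 2, D→H-α 4, E→H-α 5, F→H-α 7
  latency cost 25, fixed 12 → total 37.
Compare {H-β}: latency cost 25 + fixed 14 = 39.
Compare {H-α, H-β}: latency cost 19 + fixed 26 = 45.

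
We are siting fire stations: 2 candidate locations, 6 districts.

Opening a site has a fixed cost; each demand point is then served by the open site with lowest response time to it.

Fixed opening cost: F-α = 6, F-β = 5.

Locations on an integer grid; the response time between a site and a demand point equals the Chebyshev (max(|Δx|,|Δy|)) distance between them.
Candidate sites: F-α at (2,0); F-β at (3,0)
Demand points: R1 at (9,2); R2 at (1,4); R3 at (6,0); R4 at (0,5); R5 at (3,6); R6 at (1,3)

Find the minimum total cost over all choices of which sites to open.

32

Open {F-β}: assign each demand point to its cheapest open site.
  R1→F-β 6, R2→F-β 4, R3→F-β 3, R4→F-β 5, R5→F-β 6, R6→F-β 3
  response time 27, fixed 5 → total 32.
Compare {F-α}: response time 29 + fixed 6 = 35.
Compare {F-α, F-β}: response time 27 + fixed 11 = 38.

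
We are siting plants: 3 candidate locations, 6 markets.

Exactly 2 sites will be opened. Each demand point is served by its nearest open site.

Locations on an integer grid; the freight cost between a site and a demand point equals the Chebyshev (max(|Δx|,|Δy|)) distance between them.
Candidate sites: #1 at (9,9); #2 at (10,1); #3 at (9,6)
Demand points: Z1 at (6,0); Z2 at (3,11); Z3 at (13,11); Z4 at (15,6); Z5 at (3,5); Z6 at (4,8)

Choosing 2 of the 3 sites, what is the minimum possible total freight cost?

Open {#1, #2}.
  Z1→#2 4, Z2→#1 6, Z3→#1 4, Z4→#2 5, Z5→#1 6, Z6→#1 5  ⇒ total 30.
Compare {#2, #3}: total 31.
Compare {#1, #3}: total 33.

30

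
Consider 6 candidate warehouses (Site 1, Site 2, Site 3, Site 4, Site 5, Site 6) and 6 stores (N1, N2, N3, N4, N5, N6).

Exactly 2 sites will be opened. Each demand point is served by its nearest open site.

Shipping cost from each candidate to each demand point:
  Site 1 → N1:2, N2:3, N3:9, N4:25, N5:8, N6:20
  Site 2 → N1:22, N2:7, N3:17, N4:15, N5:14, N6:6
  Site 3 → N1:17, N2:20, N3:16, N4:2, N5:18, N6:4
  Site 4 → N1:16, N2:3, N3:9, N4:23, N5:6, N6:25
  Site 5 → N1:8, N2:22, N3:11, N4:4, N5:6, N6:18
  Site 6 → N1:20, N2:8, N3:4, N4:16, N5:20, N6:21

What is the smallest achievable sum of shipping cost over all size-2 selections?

28

Open {Site 1, Site 3}.
  N1→Site 1 2, N2→Site 1 3, N3→Site 1 9, N4→Site 3 2, N5→Site 1 8, N6→Site 3 4  ⇒ total 28.
Compare {Site 3, Site 4}: total 40.
Compare {Site 1, Site 5}: total 42.
No size-2 selection does better; minimum is 28.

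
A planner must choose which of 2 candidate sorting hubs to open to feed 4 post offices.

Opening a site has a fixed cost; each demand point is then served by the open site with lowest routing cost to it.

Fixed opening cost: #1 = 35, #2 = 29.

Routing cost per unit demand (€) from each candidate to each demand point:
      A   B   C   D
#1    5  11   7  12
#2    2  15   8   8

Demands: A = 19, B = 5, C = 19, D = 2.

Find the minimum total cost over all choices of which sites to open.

306

Open {#1, #2}: assign each demand point to its cheapest open site.
  A→#2 19×2=38, B→#1 5×11=55, C→#1 19×7=133, D→#2 2×8=16
  routing cost 242, fixed 64 → total 306.
Compare {#2}: routing cost 281 + fixed 29 = 310.
Compare {#1}: routing cost 307 + fixed 35 = 342.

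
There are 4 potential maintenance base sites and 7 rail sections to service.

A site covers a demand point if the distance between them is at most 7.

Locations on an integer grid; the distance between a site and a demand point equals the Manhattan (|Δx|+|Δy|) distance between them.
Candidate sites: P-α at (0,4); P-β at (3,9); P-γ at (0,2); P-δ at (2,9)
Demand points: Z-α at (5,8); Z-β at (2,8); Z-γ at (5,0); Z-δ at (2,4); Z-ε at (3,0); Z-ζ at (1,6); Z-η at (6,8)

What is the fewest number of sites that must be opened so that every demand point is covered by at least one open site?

Coverage sets (demand points within 7 of each site):
  P-α: {Z-β, Z-δ, Z-ε, Z-ζ}
  P-β: {Z-α, Z-β, Z-δ, Z-ζ, Z-η}
  P-γ: {Z-γ, Z-δ, Z-ε, Z-ζ}
  P-δ: {Z-α, Z-β, Z-δ, Z-ζ, Z-η}
No single site covers all 7 demand points.
But {P-β, P-γ} covers everything, so the minimum is 2.

2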